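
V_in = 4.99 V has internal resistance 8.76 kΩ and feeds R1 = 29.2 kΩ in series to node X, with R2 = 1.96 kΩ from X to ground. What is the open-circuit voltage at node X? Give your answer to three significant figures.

V_th ≈ 0.245 V

R1' = 8.76 + 29.2 = 37.96 kΩ (source resistance + R1).
V_th is the unloaded tap voltage: V_in · R2/(R1'+R2) = 4.99 × 0.04910 = 0.2450 V.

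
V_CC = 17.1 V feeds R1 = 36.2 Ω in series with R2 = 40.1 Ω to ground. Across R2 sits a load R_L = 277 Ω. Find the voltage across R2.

V_out ≈ 8.41 V

R2 ‖ R_L = (40.1 × 277)/(40.1 + 277) = 35.03 Ω.
Then V_out = V_CC · R2'/(R1 + R2') = 17.1 × 35.03/71.23 = 8.409 V.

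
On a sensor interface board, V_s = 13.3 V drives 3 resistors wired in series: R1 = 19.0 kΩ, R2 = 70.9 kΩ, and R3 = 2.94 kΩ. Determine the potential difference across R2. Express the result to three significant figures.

Total series resistance ΣR = 19.0 + 70.9 + 2.94 = 92.84 kΩ.
By the voltage-divider rule, V = 13.3 × 70.90/92.84 = 10.16 V.

V ≈ 10.2 V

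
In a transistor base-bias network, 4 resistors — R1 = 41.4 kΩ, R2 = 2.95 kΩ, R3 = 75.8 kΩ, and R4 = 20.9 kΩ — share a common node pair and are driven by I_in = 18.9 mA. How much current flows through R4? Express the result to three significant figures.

Total conductance ΣG = 1/41.4 + 1/2.95 + 1/75.8 + 1/20.9 = 0.4242 (units of 1/kΩ).
R4 takes the fraction G_k/ΣG = 0.04785/0.4242 = 0.1128, so I = 18.9 × 0.1128 = 2.132 mA.

I ≈ 2.13 mA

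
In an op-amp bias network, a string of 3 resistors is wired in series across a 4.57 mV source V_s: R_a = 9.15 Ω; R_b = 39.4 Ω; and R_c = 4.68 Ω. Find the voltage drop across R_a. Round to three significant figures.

ΣR = 9.15 + 39.4 + 4.68 = 53.23 Ω.
V = V_s · R/ΣR = 4.57 × 0.1719 = 0.7856 mV.

V ≈ 0.786 mV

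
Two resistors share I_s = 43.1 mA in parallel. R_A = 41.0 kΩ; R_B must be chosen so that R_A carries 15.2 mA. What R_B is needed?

R_B ≈ 22.3 kΩ

Two-branch current divider: I_A = I_s · R_B/(R_A + R_B).
With f = 0.3527, R_B = R_A · f/(1−f) = 41.0 × 0.5448 = 22.34 kΩ.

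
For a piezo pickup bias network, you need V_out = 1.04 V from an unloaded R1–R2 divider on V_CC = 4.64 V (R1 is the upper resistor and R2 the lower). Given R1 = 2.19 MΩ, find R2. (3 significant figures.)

R2 ≈ 0.633 MΩ

Required fraction k = V_out/V_CC = 0.2241.
R2 = R1 · 0.2241/(1 − 0.2241) = 0.6327 MΩ.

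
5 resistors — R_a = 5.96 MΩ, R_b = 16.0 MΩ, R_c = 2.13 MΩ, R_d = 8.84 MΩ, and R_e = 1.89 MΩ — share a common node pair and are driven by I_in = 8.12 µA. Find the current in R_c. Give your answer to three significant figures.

I ≈ 2.84 µA

Total conductance ΣG = 1/5.96 + 1/16.0 + 1/2.13 + 1/8.84 + 1/1.89 = 1.342 (units of 1/MΩ).
By the current-divider rule, I = I_in · G_k/ΣG = 8.12 × 0.3498 = 2.841 µA.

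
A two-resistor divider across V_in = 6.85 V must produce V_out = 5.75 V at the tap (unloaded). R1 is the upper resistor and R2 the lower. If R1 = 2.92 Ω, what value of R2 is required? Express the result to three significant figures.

Required fraction k = V_out/V_in = 0.8394.
Rearranging, R2 = R1·k/(1−k) = 2.92 × 5.227 = 15.26 Ω.

R2 ≈ 15.3 Ω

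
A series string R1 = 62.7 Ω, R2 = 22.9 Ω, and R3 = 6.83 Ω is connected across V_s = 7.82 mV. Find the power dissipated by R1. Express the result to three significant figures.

ΣR = 92.43 Ω → I = 7.82/92.43 = 0.08460 mA.
P = I²R = 0.007158 × 62.7 = 0.4488 µW.

P ≈ 0.449 µW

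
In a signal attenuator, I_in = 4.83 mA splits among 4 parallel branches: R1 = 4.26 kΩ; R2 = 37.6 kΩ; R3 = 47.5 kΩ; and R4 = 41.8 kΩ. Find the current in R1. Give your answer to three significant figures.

Total conductance ΣG = 1/4.26 + 1/37.6 + 1/47.5 + 1/41.8 = 0.3063 (units of 1/kΩ).
By the current-divider rule, I = I_in · G_k/ΣG = 4.83 × 0.7663 = 3.701 mA.

I ≈ 3.70 mA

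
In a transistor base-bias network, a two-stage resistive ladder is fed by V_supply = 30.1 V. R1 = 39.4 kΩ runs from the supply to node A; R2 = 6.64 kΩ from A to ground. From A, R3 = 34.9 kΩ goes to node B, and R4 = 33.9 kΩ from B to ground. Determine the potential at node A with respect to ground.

V_A ≈ 4.01 V

Looking into the second stage from A: R3 + R4 = 68.80 kΩ appears in parallel with R2.
Effective lower resistance at A: R2 ‖ 68.80 = 6.056 kΩ.
So V_A = 30.1 × 0.1332 = 4.010 V.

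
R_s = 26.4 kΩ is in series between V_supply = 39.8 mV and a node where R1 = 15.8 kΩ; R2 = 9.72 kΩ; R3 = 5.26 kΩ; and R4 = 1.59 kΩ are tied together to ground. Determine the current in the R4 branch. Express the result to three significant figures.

Parallel bank: R_p = 1/(1/15.8 + 1/9.72 + 1/5.26 + 1/1.59) = 1.015 kΩ.
V_A by voltage divider: V_A = 39.8 × 1.015/(26.4 + 1.015) = 1.474 mV.
Branch current I = V_A/R4 = 1.474/1.59 = 0.9268 µA.
(Equivalently: I_total = 1.452 µA, then current-divider fraction G_k/ΣG = 0.6384.)

I ≈ 0.927 µA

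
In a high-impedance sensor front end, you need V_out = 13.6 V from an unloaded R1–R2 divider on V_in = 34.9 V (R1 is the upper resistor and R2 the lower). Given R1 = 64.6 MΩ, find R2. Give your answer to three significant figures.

R2 ≈ 41.2 MΩ

Required fraction k = V_out/V_in = 0.3897.
R2 = R1 · 0.3897/(1 − 0.3897) = 41.25 MΩ.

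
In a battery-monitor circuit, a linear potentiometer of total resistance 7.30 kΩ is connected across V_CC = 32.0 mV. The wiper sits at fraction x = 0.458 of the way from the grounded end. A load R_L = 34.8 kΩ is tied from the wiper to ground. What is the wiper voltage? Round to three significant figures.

V_out ≈ 13.9 mV

Lower segment x·R_p = 3.343 kΩ; upper segment (1−x)·R_p = 3.957 kΩ.
(x·R_p) ‖ R_L = 3.050 kΩ.
V_out = 32.0 × 3.050/(3.957 + 3.050) = 13.93 mV.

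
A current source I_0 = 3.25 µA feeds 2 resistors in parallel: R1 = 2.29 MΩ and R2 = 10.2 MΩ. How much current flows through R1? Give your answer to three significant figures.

I ≈ 2.65 µA

For two parallel branches, I_k = I_0 · (other R)/(sum of R).
So I = 3.25 × 10.2/12.49 = 2.654 µA.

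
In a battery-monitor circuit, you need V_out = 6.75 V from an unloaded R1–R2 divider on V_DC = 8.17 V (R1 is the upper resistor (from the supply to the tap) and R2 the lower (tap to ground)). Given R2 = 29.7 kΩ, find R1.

V_out/V_DC = R2/(R1+R2) = 0.8262.
Rearranging, R1 = R2·(1−k)/k = 29.7 × 0.2104 = 6.248 kΩ.

R1 ≈ 6.25 kΩ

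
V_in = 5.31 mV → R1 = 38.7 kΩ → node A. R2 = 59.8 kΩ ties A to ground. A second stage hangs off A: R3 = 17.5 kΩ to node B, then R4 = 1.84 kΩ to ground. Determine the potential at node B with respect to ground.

Node A sees R2 in parallel with the series input of stage 2, R3 + R4 = 19.34 kΩ.
R2 ‖ (R3+R4) = 14.61 kΩ.
So V_A = 5.31 × 0.2741 = 1.456 mV.
V_B = V_A × 0.09514 = 0.1385 mV.

V_B ≈ 0.138 mV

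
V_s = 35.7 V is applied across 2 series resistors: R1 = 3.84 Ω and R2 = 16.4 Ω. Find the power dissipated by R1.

Series current I = V_s/ΣR = 35.7/20.24 = 1.764 A.
P = I²R = 3.111 × 3.84 = 11.95 W.

P ≈ 11.9 W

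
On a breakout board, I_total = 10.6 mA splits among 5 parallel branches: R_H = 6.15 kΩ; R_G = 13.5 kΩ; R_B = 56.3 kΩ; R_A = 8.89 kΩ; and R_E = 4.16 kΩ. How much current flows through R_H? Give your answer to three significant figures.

Conductances: ΣG = 1/6.15 + 1/13.5 + 1/56.3 + 1/8.89 + 1/4.16 = 0.6073 (1/kΩ).
Current divider: I(R_H) = I_total · G_k/ΣG = 10.6 × (0.1626/0.6073) = 10.6 × 0.2677 = 2.838 mA.

I ≈ 2.84 mA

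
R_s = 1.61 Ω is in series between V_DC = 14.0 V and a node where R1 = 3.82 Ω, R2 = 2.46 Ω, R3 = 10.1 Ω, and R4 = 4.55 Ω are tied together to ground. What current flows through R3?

I ≈ 0.535 A

Parallel bank: R_p = 1/(1/3.82 + 1/2.46 + 1/10.1 + 1/4.55) = 1.013 Ω.
V_A = 14.0 × 1.013/2.623 = 5.407 V.
I(R3) = V_A / R3 = 5.407/10.1 = 0.5354 A.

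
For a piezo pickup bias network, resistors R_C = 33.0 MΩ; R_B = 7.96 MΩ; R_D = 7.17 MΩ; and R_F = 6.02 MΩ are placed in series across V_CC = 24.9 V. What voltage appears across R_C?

V ≈ 15.2 V

ΣR = 33.0 + 7.96 + 7.17 + 6.02 = 54.15 MΩ.
Voltage divider: V = V_CC · (33.00 / 54.15) = 24.9 × 0.6094 = 15.17 V.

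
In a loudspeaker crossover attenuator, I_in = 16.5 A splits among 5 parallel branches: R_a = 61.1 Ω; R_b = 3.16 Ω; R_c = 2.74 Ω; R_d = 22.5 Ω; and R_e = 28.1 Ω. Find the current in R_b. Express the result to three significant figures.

ΣG = 1/61.1 + 1/3.16 + 1/2.74 + 1/22.5 + 1/28.1 = 0.7778.
By the current-divider rule, I = I_in · G_k/ΣG = 16.5 × 0.4069 = 6.713 A.

I ≈ 6.71 A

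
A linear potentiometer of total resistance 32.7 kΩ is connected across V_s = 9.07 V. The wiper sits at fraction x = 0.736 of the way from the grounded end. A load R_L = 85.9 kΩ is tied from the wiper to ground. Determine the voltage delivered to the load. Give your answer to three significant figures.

V_out ≈ 6.22 V

The pot divides into 8.633 kΩ above the wiper and 24.07 kΩ below.
R_L loads the lower segment: effective lower R = 18.80 kΩ.
V_out = 9.07 × 18.80/(8.633 + 18.80) = 6.216 V.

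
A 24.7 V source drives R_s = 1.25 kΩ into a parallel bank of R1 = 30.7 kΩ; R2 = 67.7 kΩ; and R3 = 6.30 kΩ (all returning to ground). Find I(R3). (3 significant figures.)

Equivalent of the parallel group: R_p = 4.853 kΩ.
Node voltage V_A = V_in · R_p/(R_s + R_p) = 24.7 × 0.7952 = 19.64 V.
I(R3) = V_A / R3 = 19.64/6.30 = 3.118 mA.

I ≈ 3.12 mA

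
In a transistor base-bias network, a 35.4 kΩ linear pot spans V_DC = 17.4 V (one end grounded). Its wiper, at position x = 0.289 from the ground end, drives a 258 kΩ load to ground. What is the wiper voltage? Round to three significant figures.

V_out ≈ 4.89 V

Lower segment x·R_p = 10.23 kΩ; upper segment (1−x)·R_p = 25.17 kΩ.
(x·R_p) ‖ R_L = 9.840 kΩ.
Then V_out = V_DC · 9.840/(25.17 + 9.840) = 4.891 V.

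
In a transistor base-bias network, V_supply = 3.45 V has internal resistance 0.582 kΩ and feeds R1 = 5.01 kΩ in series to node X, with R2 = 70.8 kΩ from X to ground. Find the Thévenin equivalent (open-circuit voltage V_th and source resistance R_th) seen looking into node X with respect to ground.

V_th ≈ 3.20 V, R_th ≈ 5.18 kΩ

R1' = 0.582 + 5.01 = 5.592 kΩ (source resistance + R1).
With X open, the divider is unloaded: V_th = 3.45 × 70.8/76.39 = 3.197 V.
With V_supply suppressed (replaced by a short), R_th = R1' ‖ R2 = (5.592 × 70.8)/(5.592 + 70.8) = 5.183 kΩ.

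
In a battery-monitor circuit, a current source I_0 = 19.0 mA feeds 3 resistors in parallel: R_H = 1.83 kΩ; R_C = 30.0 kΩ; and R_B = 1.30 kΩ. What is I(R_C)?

I ≈ 0.469 mA

Total conductance ΣG = 1/1.83 + 1/30.0 + 1/1.30 = 1.349 (units of 1/kΩ).
By the current-divider rule, I = I_0 · G_k/ΣG = 19.0 × 0.02471 = 0.4695 mA.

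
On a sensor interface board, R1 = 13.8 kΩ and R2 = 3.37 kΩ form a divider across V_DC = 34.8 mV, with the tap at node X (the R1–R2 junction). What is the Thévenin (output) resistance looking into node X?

With V_DC suppressed (replaced by a short), R_th = R1 ‖ R2 = (13.80 × 3.37)/(13.80 + 3.37) = 2.709 kΩ.

R_th ≈ 2.71 kΩ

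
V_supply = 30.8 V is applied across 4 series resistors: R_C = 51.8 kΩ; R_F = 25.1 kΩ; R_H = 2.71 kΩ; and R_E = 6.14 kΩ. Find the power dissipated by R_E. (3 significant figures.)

P ≈ 0.792 mW

The common current is I = 30.8/85.75 = 0.3592 mA.
V(R_E) = I·R = 2.205 V; P = V·I = 2.205 × 0.3592 = 0.7921 mW.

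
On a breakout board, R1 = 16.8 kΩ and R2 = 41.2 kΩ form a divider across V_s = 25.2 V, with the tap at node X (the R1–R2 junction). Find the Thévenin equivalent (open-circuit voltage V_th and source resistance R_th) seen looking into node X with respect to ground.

Open-circuit (no load on X): V_th = V_s · R2/(R1 + R2) = 25.2 × 41.2/(16.80 + 41.2) = 17.90 V.
Looking into X with the source shorted: R_th = R1·R2/(R1+R2) = 16.80 × 41.2/58.00 = 11.93 kΩ.

V_th ≈ 17.9 V, R_th ≈ 11.9 kΩ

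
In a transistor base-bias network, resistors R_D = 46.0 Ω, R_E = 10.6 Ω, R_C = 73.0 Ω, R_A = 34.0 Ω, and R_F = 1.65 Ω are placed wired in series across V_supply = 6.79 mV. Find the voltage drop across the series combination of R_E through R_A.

V ≈ 4.83 mV

Total series resistance ΣR = 46.0 + 10.6 + 73.0 + 34.0 + 1.65 = 165.2 Ω.
R_{R_E..R_A} = 10.6 + 73.0 + 34.0 = 117.6 Ω.
Voltage divider: V = V_supply · (117.6 / 165.2) = 6.79 × 0.7116 = 4.832 mV.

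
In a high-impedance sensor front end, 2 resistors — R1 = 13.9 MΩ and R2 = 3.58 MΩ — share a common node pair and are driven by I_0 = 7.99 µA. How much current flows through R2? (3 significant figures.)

I ≈ 6.35 µA

For two parallel branches, I_k = I_0 · (other R)/(sum of R).
I(R2) = 7.99 × 13.9/(13.9 + 3.58) = 7.99 × 0.7952 = 6.354 µA.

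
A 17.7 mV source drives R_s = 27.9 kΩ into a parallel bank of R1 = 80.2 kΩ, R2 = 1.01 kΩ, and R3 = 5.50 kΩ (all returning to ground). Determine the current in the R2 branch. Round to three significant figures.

Equivalent of the parallel group: R_p = 0.8443 kΩ.
V_A = 17.7 × 0.8443/28.74 = 0.5199 mV.
Branch current I = V_A/R2 = 0.5199/1.01 = 0.5148 µA.
(Check via current divider: I_total = 0.6158 µA; share G_k/ΣG = 0.8360 → same result.)

I ≈ 0.515 µA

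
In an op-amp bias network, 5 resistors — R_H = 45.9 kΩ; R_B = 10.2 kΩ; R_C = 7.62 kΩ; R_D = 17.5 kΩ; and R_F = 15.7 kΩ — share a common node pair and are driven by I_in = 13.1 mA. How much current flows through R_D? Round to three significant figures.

I ≈ 2.01 mA

ΣG = 1/45.9 + 1/10.2 + 1/7.62 + 1/17.5 + 1/15.7 = 0.3719.
R_D takes the fraction G_k/ΣG = 0.05714/0.3719 = 0.1537, so I = 13.1 × 0.1537 = 2.013 mA.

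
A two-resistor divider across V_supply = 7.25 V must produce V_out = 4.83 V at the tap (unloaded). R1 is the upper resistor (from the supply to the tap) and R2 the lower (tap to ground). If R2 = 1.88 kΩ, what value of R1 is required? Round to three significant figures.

Required fraction k = V_out/V_supply = 0.6662.
So R1 = R2 · (V_supply/V_out − 1) = 1.88 × (7.25/4.83 − 1) = 1.88 × 0.5010 = 0.9419 kΩ.

R1 ≈ 0.942 kΩ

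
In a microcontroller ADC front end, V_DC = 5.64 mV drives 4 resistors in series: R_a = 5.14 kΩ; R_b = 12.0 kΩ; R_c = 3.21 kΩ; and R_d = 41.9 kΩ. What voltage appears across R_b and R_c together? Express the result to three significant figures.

Series total: ΣR = 5.14 + 12.0 + 3.21 + 41.9 = 62.25 kΩ.
R_{R_b..R_c} = 12.0 + 3.21 = 15.21 kΩ.
By the voltage-divider rule, V = 5.64 × 15.21/62.25 = 1.378 mV.

V ≈ 1.38 mV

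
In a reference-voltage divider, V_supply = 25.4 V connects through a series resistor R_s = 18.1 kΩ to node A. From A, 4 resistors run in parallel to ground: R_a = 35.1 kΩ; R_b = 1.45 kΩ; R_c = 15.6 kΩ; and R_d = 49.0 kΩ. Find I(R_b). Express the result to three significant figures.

Combine the parallel branches: R_p = (1/35.1 + 1/1.45 + 1/15.6 + 1/49.0)⁻¹ = 1.246 kΩ.
V_A by voltage divider: V_A = 25.4 × 1.246/(18.1 + 1.246) = 1.636 V.
I(R_b) = V_A / R_b = 1.636/1.45 = 1.128 mA.

I ≈ 1.13 mA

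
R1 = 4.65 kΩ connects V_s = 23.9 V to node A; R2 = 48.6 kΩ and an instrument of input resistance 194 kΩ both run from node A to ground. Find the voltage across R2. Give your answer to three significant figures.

R2 ‖ R_L = (48.6 × 194)/(48.6 + 194) = 38.86 kΩ.
Voltage divider with the loaded lower leg: V_out = 23.9 × 38.86/(4.65 + 38.86) = 23.9 × 0.8931 = 21.35 V.

V_out ≈ 21.3 V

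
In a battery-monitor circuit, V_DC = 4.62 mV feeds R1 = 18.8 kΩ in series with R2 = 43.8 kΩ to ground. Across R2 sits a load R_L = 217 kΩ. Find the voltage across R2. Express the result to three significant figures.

V_out ≈ 3.05 mV

The load sits in parallel with R2, giving an effective lower resistance R2' = R2·R_L/(R2+R_L) = 36.44 kΩ.
Then V_out = V_DC · R2'/(R1 + R2') = 4.62 × 36.44/55.24 = 3.048 mV.
(Unloaded it would be 3.23 mV; the load pulls it down.)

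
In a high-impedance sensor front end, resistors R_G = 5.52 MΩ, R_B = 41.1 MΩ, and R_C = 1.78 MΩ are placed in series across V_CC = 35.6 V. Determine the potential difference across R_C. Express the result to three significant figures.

V ≈ 1.31 V

Series total: ΣR = 5.52 + 41.1 + 1.78 = 48.40 MΩ.
Voltage divider: V = V_CC · (1.780 / 48.40) = 35.6 × 0.03678 = 1.309 V.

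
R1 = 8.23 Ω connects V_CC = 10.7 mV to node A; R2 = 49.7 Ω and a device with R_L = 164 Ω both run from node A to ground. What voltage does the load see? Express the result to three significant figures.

R2 ‖ R_L = (49.7 × 164)/(49.7 + 164) = 38.14 Ω.
Then V_out = V_CC · R2'/(R1 + R2') = 10.7 × 38.14/46.37 = 8.801 mV.
(Unloaded it would be 9.18 mV; the load pulls it down.)

V_out ≈ 8.80 mV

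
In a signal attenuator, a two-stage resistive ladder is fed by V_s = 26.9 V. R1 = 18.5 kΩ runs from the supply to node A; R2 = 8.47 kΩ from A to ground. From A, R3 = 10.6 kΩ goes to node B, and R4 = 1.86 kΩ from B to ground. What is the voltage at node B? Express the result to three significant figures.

Looking into the second stage from A: R3 + R4 = 12.46 kΩ appears in parallel with R2.
R2 ‖ (R3+R4) = 5.042 kΩ.
V_A = 26.9 × 5.042/(18.5 + 5.042) = 5.761 V.
Stage 2 is unloaded, so V_B = V_A · R4/(R3+R4) = 5.761 × 1.86/12.46 = 0.8601 V.

V_B ≈ 0.860 V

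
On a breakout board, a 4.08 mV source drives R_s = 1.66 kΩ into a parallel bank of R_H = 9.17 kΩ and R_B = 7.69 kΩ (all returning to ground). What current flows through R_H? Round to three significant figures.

I ≈ 0.319 µA

Parallel bank: R_p = 1/(1/9.17 + 1/7.69) = 4.183 kΩ.
Node voltage V_A = V_DC · R_p/(R_s + R_p) = 4.08 × 0.7159 = 2.921 mV.
I(R_H) = V_A / R_H = 2.921/9.17 = 0.3185 µA.
(Equivalently: I_total = 0.6983 µA, then current-divider fraction G_k/ΣG = 0.4561.)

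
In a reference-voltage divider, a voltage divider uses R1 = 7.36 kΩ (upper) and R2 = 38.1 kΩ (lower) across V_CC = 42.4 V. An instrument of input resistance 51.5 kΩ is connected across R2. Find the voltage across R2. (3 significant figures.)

V_out ≈ 31.7 V

R2 ‖ R_L = (38.1 × 51.5)/(38.1 + 51.5) = 21.90 kΩ.
Then V_out = V_CC · R2'/(R1 + R2') = 42.4 × 21.90/29.26 = 31.73 V.
(Unloaded it would be 35.5 V; the load pulls it down.)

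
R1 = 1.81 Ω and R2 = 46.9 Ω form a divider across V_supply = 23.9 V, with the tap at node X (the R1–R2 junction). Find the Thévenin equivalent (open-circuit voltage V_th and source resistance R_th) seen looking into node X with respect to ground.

V_th ≈ 23.0 V, R_th ≈ 1.74 Ω

V_th is the unloaded tap voltage: V_supply · R2/(R1+R2) = 23.9 × 0.9628 = 23.01 V.
Zeroing V_supply shorts the top of R1 to ground, so R_th = R1 ‖ R2 = 1.743 Ω.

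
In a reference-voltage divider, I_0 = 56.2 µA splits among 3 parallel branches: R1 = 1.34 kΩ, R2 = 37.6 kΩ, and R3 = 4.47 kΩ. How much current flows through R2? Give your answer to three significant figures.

I ≈ 1.50 µA

Total conductance ΣG = 1/1.34 + 1/37.6 + 1/4.47 = 0.9966 (units of 1/kΩ).
Current divider: I(R2) = I_0 · G_k/ΣG = 56.2 × (0.02660/0.9966) = 56.2 × 0.02669 = 1.500 µA.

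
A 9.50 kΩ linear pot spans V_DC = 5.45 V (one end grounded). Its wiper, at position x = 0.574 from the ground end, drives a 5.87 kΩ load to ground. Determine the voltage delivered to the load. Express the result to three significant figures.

V_out ≈ 2.24 V

Split the track: R_lower = x·R_p = 5.453 kΩ, R_upper = (1−x)·R_p = 4.047 kΩ.
R_L loads the lower segment: effective lower R = 2.827 kΩ.
Loaded-divider output: V_out = 5.45 × 0.4113 = 2.241 V.
(Unloaded: V_out = x·V_DC = 3.13 V.)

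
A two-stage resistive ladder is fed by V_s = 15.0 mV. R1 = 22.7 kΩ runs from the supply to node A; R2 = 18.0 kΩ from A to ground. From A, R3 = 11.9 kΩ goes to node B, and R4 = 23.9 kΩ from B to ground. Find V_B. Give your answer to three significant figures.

Node A sees R2 in parallel with the series input of stage 2, R3 + R4 = 35.80 kΩ.
Effective lower resistance at A: R2 ‖ 35.80 = 11.98 kΩ.
V_A = 15.0 × 11.98/(22.7 + 11.98) = 5.181 mV.
V_B = V_A × 0.6676 = 3.459 mV.

V_B ≈ 3.46 mV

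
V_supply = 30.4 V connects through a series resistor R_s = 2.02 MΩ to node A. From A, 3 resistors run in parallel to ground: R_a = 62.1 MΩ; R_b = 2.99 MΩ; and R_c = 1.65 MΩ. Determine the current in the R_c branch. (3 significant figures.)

I ≈ 6.28 µA

Parallel bank: R_p = 1/(1/62.1 + 1/2.99 + 1/1.65) = 1.045 MΩ.
V_A by voltage divider: V_A = 30.4 × 1.045/(2.02 + 1.045) = 10.37 V.
Branch current I = V_A/R_c = 10.37/1.65 = 6.283 µA.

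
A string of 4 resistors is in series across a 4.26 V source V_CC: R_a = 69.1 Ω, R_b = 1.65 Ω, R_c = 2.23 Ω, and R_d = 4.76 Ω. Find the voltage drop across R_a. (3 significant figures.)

ΣR = 69.1 + 1.65 + 2.23 + 4.76 = 77.74 Ω.
Voltage divider: V = V_CC · (69.10 / 77.74) = 4.26 × 0.8889 = 3.787 V.

V ≈ 3.79 V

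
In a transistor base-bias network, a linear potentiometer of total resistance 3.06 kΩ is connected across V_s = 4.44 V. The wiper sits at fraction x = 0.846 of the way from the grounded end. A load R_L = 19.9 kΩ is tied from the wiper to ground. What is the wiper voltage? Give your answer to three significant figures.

V_out ≈ 3.68 V

Lower segment x·R_p = 2.589 kΩ; upper segment (1−x)·R_p = 0.4712 kΩ.
(x·R_p) ‖ R_L = 2.291 kΩ.
Loaded-divider output: V_out = 4.44 × 0.8294 = 3.682 V.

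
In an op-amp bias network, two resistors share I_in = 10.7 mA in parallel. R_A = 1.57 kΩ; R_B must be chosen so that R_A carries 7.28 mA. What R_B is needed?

R_B ≈ 3.34 kΩ

Two-branch current divider: I_A = I_in · R_B/(R_A + R_B).
With f = 0.6804, R_B = R_A · f/(1−f) = 1.57 × 2.129 = 3.342 kΩ.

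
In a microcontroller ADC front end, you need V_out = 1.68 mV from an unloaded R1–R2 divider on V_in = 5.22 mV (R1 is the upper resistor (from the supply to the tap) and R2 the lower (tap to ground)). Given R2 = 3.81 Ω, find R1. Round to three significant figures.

R1 ≈ 8.03 Ω

The divider ratio is R2/(R1+R2) = 1.68/5.22 = 0.3218.
So R1 = R2 · (V_in/V_out − 1) = 3.81 × (5.22/1.68 − 1) = 3.81 × 2.107 = 8.028 Ω.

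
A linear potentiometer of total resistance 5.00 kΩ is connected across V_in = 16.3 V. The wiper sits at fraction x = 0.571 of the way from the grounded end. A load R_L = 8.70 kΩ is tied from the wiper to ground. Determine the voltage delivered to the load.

V_out ≈ 8.16 V

Split the track: R_lower = x·R_p = 2.855 kΩ, R_upper = (1−x)·R_p = 2.145 kΩ.
R_L loads the lower segment: effective lower R = 2.150 kΩ.
Then V_out = V_in · 2.150/(2.145 + 2.150) = 8.159 V.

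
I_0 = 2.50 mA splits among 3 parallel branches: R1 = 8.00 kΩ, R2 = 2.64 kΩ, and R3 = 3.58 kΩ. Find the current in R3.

I ≈ 0.892 mA

Conductances: ΣG = 1/8.00 + 1/2.64 + 1/3.58 = 0.7831 (1/kΩ).
R3 takes the fraction G_k/ΣG = 0.2793/0.7831 = 0.3567, so I = 2.50 × 0.3567 = 0.8917 mA.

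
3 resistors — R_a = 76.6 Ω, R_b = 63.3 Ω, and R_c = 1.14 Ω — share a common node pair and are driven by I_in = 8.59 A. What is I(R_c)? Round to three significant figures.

Total conductance ΣG = 1/76.6 + 1/63.3 + 1/1.14 = 0.9060 (units of 1/Ω).
R_c takes the fraction G_k/ΣG = 0.8772/0.9060 = 0.9682, so I = 8.59 × 0.9682 = 8.316 A.

I ≈ 8.32 A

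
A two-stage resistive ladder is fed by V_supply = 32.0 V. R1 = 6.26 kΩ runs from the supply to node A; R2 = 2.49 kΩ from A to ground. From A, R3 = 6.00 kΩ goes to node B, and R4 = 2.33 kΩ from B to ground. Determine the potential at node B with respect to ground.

Looking into the second stage from A: R3 + R4 = 8.330 kΩ appears in parallel with R2.
R2 ‖ (R3+R4) = 1.917 kΩ.
V_A = 32.0 × 1.917/(6.26 + 1.917) = 7.502 V.
V_B = V_A × 0.2797 = 2.098 V.

V_B ≈ 2.10 V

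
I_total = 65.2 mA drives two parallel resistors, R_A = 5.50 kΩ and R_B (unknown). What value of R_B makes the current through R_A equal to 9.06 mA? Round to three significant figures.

In a two-way split, I_A/I_total = R_B/(R_A + R_B).
With f = 0.1390, R_B = R_A · f/(1−f) = 5.50 × 0.1614 = 0.8876 kΩ.

R_B ≈ 0.888 kΩ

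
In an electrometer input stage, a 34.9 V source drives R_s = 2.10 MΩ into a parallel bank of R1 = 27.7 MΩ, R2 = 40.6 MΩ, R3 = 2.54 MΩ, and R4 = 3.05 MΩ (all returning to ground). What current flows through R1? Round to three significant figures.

Combine the parallel branches: R_p = (1/27.7 + 1/40.6 + 1/2.54 + 1/3.05)⁻¹ = 1.278 MΩ.
Node voltage V_A = V_in · R_p/(R_s + R_p) = 34.9 × 0.3784 = 13.21 V.
I(R1) = V_A / R1 = 13.21/27.7 = 0.4767 µA.

I ≈ 0.477 µA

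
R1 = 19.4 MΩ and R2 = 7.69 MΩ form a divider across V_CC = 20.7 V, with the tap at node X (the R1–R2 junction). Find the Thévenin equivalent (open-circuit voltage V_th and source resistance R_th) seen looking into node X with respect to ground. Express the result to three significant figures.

V_th ≈ 5.88 V, R_th ≈ 5.51 MΩ

Open-circuit (no load on X): V_th = V_CC · R2/(R1 + R2) = 20.7 × 7.69/(19.40 + 7.69) = 5.876 V.
With V_CC suppressed (replaced by a short), R_th = R1 ‖ R2 = (19.40 × 7.69)/(19.40 + 7.69) = 5.507 MΩ.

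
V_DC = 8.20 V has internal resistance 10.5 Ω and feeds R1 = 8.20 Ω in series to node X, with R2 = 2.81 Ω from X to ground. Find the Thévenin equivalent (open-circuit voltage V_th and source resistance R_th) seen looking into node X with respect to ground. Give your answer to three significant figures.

V_th ≈ 1.07 V, R_th ≈ 2.44 Ω

R1' = 10.5 + 8.20 = 18.70 Ω (source resistance + R1).
With X open, the divider is unloaded: V_th = 8.20 × 2.81/21.51 = 1.071 V.
Looking into X with the source shorted: R_th = R1'·R2/(R1'+R2) = 18.70 × 2.81/21.51 = 2.443 Ω.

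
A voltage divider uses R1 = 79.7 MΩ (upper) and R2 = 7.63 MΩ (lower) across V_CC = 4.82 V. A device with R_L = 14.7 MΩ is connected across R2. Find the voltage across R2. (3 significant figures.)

The load sits in parallel with R2, giving an effective lower resistance R2' = R2·R_L/(R2+R_L) = 5.023 MΩ.
Then V_out = V_CC · R2'/(R1 + R2') = 4.82 × 5.023/84.72 = 0.2858 V.

V_out ≈ 0.286 V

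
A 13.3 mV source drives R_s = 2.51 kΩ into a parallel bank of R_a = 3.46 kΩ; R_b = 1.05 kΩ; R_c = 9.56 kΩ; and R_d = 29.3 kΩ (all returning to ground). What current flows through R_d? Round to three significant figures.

Combine the parallel branches: R_p = (1/3.46 + 1/1.05 + 1/9.56 + 1/29.3)⁻¹ = 0.7246 kΩ.
Node voltage V_A = V_supply · R_p/(R_s + R_p) = 13.3 × 0.2240 = 2.979 mV.
I(R_d) = V_A / R_d = 2.979/29.3 = 0.1017 µA.

I ≈ 0.102 µA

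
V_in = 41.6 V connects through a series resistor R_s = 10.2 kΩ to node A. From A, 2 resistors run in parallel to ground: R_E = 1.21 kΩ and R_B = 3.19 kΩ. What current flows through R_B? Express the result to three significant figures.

Parallel bank: R_p = 1/(1/1.21 + 1/3.19) = 0.8772 kΩ.
Node voltage V_A = V_in · R_p/(R_s + R_p) = 41.6 × 0.07919 = 3.294 V.
I(R_B) = V_A / R_B = 3.294/3.19 = 1.033 mA.

I ≈ 1.03 mA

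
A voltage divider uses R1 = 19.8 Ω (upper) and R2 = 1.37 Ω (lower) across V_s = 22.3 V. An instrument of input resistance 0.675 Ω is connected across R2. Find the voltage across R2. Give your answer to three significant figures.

R2 ‖ R_L = (1.37 × 0.675)/(1.37 + 0.675) = 0.4522 Ω.
Now apply the divider: V_out = 22.3 × 0.02233 = 0.4979 V.

V_out ≈ 0.498 V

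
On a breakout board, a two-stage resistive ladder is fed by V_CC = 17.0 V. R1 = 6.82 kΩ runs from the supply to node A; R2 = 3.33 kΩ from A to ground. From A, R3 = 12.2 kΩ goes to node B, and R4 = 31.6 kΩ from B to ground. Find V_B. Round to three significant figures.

The second stage (R3 + R4 = 43.80 kΩ) loads node A in parallel with R2.
R2 ‖ (R3+R4) = 3.095 kΩ.
First divider: V_A = V_CC · 3.095/(6.82 + 3.095) = 5.306 V.
V_B = V_A × 0.7215 = 3.828 V.

V_B ≈ 3.83 V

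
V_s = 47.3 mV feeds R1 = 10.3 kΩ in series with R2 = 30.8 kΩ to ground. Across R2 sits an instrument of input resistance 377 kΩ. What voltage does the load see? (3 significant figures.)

R2 ‖ R_L = (30.8 × 377)/(30.8 + 377) = 28.47 kΩ.
Voltage divider with the loaded lower leg: V_out = 47.3 × 28.47/(10.3 + 28.47) = 47.3 × 0.7344 = 34.74 mV.
(Unloaded it would be 35.4 mV; the load pulls it down.)

V_out ≈ 34.7 mV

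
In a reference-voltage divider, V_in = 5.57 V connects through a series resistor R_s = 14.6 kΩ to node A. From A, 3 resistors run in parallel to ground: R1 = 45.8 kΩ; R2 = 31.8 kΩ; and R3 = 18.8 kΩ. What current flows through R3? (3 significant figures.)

I ≈ 0.116 mA

Equivalent of the parallel group: R_p = 9.392 kΩ.
Node voltage V_A = V_in · R_p/(R_s + R_p) = 5.57 × 0.3915 = 2.180 V.
I(R3) = V_A / R3 = 2.180/18.8 = 0.1160 mA.
(Equivalently: I_total = 0.2322 mA, then current-divider fraction G_k/ΣG = 0.4996.)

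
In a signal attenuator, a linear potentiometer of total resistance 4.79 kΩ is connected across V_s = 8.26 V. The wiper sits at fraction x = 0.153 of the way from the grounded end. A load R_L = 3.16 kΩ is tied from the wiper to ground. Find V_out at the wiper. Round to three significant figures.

V_out ≈ 1.06 V

The pot divides into 4.057 kΩ above the wiper and 0.7329 kΩ below.
R_L loads the lower segment: effective lower R = 0.5949 kΩ.
Loaded-divider output: V_out = 8.26 × 0.1279 = 1.056 V.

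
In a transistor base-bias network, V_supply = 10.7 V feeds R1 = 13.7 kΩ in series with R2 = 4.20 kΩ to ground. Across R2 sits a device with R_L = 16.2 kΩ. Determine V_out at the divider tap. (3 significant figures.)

First combine the lower leg with the load: R2 ‖ R_L = 3.335 kΩ.
Voltage divider with the loaded lower leg: V_out = 10.7 × 3.335/(13.7 + 3.335) = 10.7 × 0.1958 = 2.095 V.

V_out ≈ 2.09 V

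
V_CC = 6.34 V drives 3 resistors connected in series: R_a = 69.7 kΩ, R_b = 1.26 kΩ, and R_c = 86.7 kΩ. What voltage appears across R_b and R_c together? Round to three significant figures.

V ≈ 3.54 V

ΣR = 69.7 + 1.26 + 86.7 = 157.7 kΩ.
R_{R_b..R_c} = 1.26 + 86.7 = 87.96 kΩ.
Voltage divider: V = V_CC · (87.96 / 157.7) = 6.34 × 0.5579 = 3.537 V.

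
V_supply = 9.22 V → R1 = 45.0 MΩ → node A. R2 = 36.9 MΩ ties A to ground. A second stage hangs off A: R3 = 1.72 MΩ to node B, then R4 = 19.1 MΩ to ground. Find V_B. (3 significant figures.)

Looking into the second stage from A: R3 + R4 = 20.82 MΩ appears in parallel with R2.
Effective lower resistance at A: R2 ‖ 20.82 = 13.31 MΩ.
V_A = 9.22 × 13.31/(45.0 + 13.31) = 2.105 V.
Then the unloaded second divider: V_B = V_A × R4/(R3+R4) = 2.105 × 0.9174 = 1.931 V.

V_B ≈ 1.93 V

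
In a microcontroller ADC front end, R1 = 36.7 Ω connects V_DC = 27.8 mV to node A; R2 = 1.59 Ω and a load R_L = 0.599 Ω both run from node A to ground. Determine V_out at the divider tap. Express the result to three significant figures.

R2 ‖ R_L = (1.59 × 0.599)/(1.59 + 0.599) = 0.4351 Ω.
Voltage divider with the loaded lower leg: V_out = 27.8 × 0.4351/(36.7 + 0.4351) = 27.8 × 0.01172 = 0.3257 mV.

V_out ≈ 0.326 mV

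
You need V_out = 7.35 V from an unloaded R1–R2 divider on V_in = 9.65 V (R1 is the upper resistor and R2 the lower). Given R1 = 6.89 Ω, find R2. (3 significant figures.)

Required fraction k = V_out/V_in = 0.7617.
Rearranging, R2 = R1·k/(1−k) = 6.89 × 3.196 = 22.02 Ω.

R2 ≈ 22.0 Ω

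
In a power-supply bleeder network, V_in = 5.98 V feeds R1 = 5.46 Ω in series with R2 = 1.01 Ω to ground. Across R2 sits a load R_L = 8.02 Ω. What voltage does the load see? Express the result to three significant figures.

V_out ≈ 0.844 V

First combine the lower leg with the load: R2 ‖ R_L = 0.8970 Ω.
Then V_out = V_in · R2'/(R1 + R2') = 5.98 × 0.8970/6.357 = 0.8438 V.
(Unloaded it would be 0.934 V; the load pulls it down.)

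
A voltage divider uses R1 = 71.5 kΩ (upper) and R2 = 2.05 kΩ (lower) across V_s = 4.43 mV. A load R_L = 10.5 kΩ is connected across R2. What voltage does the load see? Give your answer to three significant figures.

The load sits in parallel with R2, giving an effective lower resistance R2' = R2·R_L/(R2+R_L) = 1.715 kΩ.
Now apply the divider: V_out = 4.43 × 0.02343 = 0.1038 mV.
(Unloaded it would be 0.123 mV; the load pulls it down.)

V_out ≈ 0.104 mV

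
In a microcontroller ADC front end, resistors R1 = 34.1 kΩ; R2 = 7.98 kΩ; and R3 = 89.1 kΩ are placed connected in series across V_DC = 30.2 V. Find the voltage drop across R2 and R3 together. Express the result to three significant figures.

V ≈ 22.3 V

Series total: ΣR = 34.1 + 7.98 + 89.1 = 131.2 kΩ.
R_{R2..R3} = 7.98 + 89.1 = 97.08 kΩ.
Voltage divider: V = V_DC · (97.08 / 131.2) = 30.2 × 0.7401 = 22.35 V.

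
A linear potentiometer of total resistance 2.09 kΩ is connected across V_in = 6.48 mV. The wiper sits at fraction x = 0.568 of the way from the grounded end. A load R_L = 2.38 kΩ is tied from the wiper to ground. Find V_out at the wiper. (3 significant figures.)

V_out ≈ 3.03 mV

The pot divides into 0.9029 kΩ above the wiper and 1.187 kΩ below.
Lower segment in parallel with the load: 1.187 ‖ 2.38 = 0.7921 kΩ.
Loaded-divider output: V_out = 6.48 × 0.4673 = 3.028 mV.
(Unloaded: V_out = x·V_in = 3.68 mV.)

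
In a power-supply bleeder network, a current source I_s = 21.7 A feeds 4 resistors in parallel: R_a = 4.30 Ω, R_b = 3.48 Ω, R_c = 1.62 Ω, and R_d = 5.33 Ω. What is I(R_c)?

ΣG = 1/4.30 + 1/3.48 + 1/1.62 + 1/5.33 = 1.325.
R_c takes the fraction G_k/ΣG = 0.6173/1.325 = 0.4659, so I = 21.7 × 0.4659 = 10.11 A.

I ≈ 10.1 A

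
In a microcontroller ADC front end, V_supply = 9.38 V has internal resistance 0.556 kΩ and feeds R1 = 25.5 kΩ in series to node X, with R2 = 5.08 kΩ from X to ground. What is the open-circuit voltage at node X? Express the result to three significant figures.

V_th ≈ 1.53 V

R1' = 0.556 + 25.5 = 26.06 kΩ (source resistance + R1).
V_th is the unloaded tap voltage: V_supply · R2/(R1'+R2) = 9.38 × 0.1632 = 1.530 V.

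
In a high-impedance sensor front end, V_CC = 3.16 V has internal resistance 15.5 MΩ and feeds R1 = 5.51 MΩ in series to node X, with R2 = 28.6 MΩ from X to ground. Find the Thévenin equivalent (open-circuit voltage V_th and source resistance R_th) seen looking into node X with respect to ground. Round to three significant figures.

V_th ≈ 1.82 V, R_th ≈ 12.1 MΩ

R1' = 15.5 + 5.51 = 21.01 MΩ (source resistance + R1).
V_th is the unloaded tap voltage: V_CC · R2/(R1'+R2) = 3.16 × 0.5765 = 1.822 V.
Looking into X with the source shorted: R_th = R1'·R2/(R1'+R2) = 21.01 × 28.6/49.61 = 12.11 MΩ.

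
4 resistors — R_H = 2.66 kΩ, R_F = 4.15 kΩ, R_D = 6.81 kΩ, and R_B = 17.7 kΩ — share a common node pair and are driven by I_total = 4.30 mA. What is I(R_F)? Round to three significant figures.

ΣG = 1/2.66 + 1/4.15 + 1/6.81 + 1/17.7 = 0.8202.
R_F takes the fraction G_k/ΣG = 0.2410/0.8202 = 0.2938, so I = 4.30 × 0.2938 = 1.263 mA.

I ≈ 1.26 mA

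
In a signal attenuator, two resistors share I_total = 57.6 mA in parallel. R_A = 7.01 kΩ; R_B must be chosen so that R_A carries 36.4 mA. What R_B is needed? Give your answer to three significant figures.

R_B ≈ 12.0 kΩ

The fraction through R_A equals R_B/(R_A+R_B).
36.4/57.6 = R_B/(R_A + R_B) → R_B = R_A · (0.6319)/(1 − 0.6319) = 7.01 × 1.717 = 12.04 kΩ.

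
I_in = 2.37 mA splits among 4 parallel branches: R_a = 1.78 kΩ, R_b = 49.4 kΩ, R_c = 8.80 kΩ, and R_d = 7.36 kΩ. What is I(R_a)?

Total conductance ΣG = 1/1.78 + 1/49.4 + 1/8.80 + 1/7.36 = 0.8315 (units of 1/kΩ).
By the current-divider rule, I = I_in · G_k/ΣG = 2.37 × 0.6756 = 1.601 mA.

I ≈ 1.60 mA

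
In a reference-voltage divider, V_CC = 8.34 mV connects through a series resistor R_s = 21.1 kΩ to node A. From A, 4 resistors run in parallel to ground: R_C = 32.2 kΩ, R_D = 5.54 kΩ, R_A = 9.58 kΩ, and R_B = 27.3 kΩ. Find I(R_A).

Equivalent of the parallel group: R_p = 2.836 kΩ.
Node voltage V_A = V_CC · R_p/(R_s + R_p) = 8.34 × 0.1185 = 0.9882 mV.
I(R_A) = V_A / R_A = 0.9882/9.58 = 0.1032 µA.

I ≈ 0.103 µA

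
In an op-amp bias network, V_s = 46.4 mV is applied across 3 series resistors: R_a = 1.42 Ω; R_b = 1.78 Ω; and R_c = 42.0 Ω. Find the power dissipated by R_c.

ΣR = 45.20 Ω → I = 46.4/45.20 = 1.027 mA.
P = I²R = 1.054 × 42.0 = 44.26 µW.

P ≈ 44.3 µW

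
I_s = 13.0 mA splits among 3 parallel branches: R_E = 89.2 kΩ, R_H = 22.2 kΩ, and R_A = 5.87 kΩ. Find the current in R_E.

Total conductance ΣG = 1/89.2 + 1/22.2 + 1/5.87 = 0.2266 (units of 1/kΩ).
By the current-divider rule, I = I_s · G_k/ΣG = 13.0 × 0.04947 = 0.6431 mA.

I ≈ 0.643 mA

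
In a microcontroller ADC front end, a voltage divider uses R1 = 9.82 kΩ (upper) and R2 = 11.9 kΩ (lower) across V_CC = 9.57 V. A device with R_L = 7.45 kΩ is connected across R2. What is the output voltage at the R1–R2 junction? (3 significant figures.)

V_out ≈ 3.04 V

The load sits in parallel with R2, giving an effective lower resistance R2' = R2·R_L/(R2+R_L) = 4.582 kΩ.
Then V_out = V_CC · R2'/(R1 + R2') = 9.57 × 4.582/14.40 = 3.045 V.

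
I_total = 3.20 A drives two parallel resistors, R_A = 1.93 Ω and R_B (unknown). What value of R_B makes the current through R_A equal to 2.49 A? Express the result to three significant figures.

The fraction through R_A equals R_B/(R_A+R_B).
With f = 0.7781, R_B = R_A · f/(1−f) = 1.93 × 3.507 = 6.769 Ω.

R_B ≈ 6.77 Ω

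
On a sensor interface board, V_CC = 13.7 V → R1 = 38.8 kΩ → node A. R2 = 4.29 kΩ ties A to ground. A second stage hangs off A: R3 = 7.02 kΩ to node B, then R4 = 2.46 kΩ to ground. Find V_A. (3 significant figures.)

V_A ≈ 0.969 V

The second stage (R3 + R4 = 9.480 kΩ) loads node A in parallel with R2.
Effective lower resistance at A: R2 ‖ 9.480 = 2.953 kΩ.
V_A = 13.7 × 2.953/(38.8 + 2.953) = 0.9691 V.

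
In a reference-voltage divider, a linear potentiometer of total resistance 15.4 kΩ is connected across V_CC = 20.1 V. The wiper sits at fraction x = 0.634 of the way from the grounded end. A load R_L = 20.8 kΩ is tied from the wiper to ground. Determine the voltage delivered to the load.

The pot divides into 5.636 kΩ above the wiper and 9.764 kΩ below.
R_L loads the lower segment: effective lower R = 6.645 kΩ.
V_out = 20.1 × 6.645/(5.636 + 6.645) = 10.88 V.
(Unloaded: V_out = x·V_CC = 12.7 V.)

V_out ≈ 10.9 V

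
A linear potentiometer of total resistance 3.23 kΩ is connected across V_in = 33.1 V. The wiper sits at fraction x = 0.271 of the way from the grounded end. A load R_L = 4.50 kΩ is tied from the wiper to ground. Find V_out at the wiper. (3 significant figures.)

The pot divides into 2.355 kΩ above the wiper and 0.8753 kΩ below.
Lower segment in parallel with the load: 0.8753 ‖ 4.50 = 0.7328 kΩ.
Then V_out = V_in · 0.7328/(2.355 + 0.7328) = 7.856 V.

V_out ≈ 7.86 V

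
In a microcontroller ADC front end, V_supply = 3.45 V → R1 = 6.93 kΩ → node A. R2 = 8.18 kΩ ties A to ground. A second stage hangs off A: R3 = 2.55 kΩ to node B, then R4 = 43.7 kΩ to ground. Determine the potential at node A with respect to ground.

The second stage (R3 + R4 = 46.25 kΩ) loads node A in parallel with R2.
R2 ‖ (R3+R4) = 6.951 kΩ.
First divider: V_A = V_supply · 6.951/(6.93 + 6.951) = 1.728 V.

V_A ≈ 1.73 V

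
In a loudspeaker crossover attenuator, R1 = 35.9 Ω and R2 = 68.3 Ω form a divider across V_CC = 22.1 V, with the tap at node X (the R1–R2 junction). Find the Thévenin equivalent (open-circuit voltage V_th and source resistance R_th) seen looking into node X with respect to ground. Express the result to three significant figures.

With X open, the divider is unloaded: V_th = 22.1 × 68.3/104.2 = 14.49 V.
With V_CC suppressed (replaced by a short), R_th = R1 ‖ R2 = (35.90 × 68.3)/(35.90 + 68.3) = 23.53 Ω.

V_th ≈ 14.5 V, R_th ≈ 23.5 Ω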